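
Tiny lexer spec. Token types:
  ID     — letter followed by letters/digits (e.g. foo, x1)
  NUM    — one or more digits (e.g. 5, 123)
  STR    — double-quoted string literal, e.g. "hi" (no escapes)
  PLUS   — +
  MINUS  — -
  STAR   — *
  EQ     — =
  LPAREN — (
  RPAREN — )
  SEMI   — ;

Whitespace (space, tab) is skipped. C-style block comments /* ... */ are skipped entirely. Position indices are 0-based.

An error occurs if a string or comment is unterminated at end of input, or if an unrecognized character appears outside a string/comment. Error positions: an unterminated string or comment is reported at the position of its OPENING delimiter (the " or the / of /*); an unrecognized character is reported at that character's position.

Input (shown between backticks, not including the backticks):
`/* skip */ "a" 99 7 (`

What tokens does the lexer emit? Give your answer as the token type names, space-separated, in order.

pos=0: enter COMMENT mode (saw '/*')
exit COMMENT mode (now at pos=10)
pos=11: enter STRING mode
pos=11: emit STR "a" (now at pos=14)
pos=15: emit NUM '99' (now at pos=17)
pos=18: emit NUM '7' (now at pos=19)
pos=20: emit LPAREN '('
DONE. 4 tokens: [STR, NUM, NUM, LPAREN]

Answer: STR NUM NUM LPAREN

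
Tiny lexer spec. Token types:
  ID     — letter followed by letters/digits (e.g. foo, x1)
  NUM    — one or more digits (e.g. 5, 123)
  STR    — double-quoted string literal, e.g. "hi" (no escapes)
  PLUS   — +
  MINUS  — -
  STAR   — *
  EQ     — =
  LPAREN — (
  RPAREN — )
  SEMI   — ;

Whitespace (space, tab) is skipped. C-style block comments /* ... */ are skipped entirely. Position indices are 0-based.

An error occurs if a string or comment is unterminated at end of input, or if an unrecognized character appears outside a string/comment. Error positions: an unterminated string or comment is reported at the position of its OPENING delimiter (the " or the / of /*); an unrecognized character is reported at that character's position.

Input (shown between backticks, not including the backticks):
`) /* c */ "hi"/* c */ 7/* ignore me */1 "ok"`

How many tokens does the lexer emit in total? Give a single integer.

pos=0: emit RPAREN ')'
pos=2: enter COMMENT mode (saw '/*')
exit COMMENT mode (now at pos=9)
pos=10: enter STRING mode
pos=10: emit STR "hi" (now at pos=14)
pos=14: enter COMMENT mode (saw '/*')
exit COMMENT mode (now at pos=21)
pos=22: emit NUM '7' (now at pos=23)
pos=23: enter COMMENT mode (saw '/*')
exit COMMENT mode (now at pos=38)
pos=38: emit NUM '1' (now at pos=39)
pos=40: enter STRING mode
pos=40: emit STR "ok" (now at pos=44)
DONE. 5 tokens: [RPAREN, STR, NUM, NUM, STR]

Answer: 5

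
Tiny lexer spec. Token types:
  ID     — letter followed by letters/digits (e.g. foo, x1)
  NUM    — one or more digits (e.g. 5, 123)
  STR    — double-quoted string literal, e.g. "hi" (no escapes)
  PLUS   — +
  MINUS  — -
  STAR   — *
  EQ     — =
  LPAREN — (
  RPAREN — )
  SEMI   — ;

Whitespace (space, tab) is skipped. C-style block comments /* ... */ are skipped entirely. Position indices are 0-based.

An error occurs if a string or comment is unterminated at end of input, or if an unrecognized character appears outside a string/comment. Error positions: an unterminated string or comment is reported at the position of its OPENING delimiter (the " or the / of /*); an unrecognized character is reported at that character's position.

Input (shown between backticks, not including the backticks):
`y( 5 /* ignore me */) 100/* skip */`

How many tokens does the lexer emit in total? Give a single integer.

Answer: 5

Derivation:
pos=0: emit ID 'y' (now at pos=1)
pos=1: emit LPAREN '('
pos=3: emit NUM '5' (now at pos=4)
pos=5: enter COMMENT mode (saw '/*')
exit COMMENT mode (now at pos=20)
pos=20: emit RPAREN ')'
pos=22: emit NUM '100' (now at pos=25)
pos=25: enter COMMENT mode (saw '/*')
exit COMMENT mode (now at pos=35)
DONE. 5 tokens: [ID, LPAREN, NUM, RPAREN, NUM]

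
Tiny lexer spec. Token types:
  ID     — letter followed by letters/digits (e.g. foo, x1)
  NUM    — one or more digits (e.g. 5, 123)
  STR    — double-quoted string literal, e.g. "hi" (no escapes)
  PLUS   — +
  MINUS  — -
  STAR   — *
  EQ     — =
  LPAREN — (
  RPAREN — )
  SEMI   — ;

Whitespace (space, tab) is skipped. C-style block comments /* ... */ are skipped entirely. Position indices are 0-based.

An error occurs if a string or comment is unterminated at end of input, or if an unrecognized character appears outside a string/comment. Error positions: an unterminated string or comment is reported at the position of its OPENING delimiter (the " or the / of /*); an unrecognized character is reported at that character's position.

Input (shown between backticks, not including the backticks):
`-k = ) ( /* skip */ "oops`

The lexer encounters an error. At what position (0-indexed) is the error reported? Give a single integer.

pos=0: emit MINUS '-'
pos=1: emit ID 'k' (now at pos=2)
pos=3: emit EQ '='
pos=5: emit RPAREN ')'
pos=7: emit LPAREN '('
pos=9: enter COMMENT mode (saw '/*')
exit COMMENT mode (now at pos=19)
pos=20: enter STRING mode
pos=20: ERROR — unterminated string

Answer: 20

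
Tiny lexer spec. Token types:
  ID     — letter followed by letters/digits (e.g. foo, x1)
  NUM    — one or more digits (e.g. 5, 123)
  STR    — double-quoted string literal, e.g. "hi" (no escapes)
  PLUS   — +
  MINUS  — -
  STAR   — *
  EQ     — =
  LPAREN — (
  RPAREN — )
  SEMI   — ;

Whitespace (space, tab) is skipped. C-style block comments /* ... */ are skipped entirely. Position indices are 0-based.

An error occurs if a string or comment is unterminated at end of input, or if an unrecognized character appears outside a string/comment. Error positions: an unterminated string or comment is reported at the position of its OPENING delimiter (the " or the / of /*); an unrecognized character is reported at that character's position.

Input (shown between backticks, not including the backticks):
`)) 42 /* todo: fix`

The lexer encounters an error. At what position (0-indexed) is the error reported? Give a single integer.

Answer: 6

Derivation:
pos=0: emit RPAREN ')'
pos=1: emit RPAREN ')'
pos=3: emit NUM '42' (now at pos=5)
pos=6: enter COMMENT mode (saw '/*')
pos=6: ERROR — unterminated comment (reached EOF)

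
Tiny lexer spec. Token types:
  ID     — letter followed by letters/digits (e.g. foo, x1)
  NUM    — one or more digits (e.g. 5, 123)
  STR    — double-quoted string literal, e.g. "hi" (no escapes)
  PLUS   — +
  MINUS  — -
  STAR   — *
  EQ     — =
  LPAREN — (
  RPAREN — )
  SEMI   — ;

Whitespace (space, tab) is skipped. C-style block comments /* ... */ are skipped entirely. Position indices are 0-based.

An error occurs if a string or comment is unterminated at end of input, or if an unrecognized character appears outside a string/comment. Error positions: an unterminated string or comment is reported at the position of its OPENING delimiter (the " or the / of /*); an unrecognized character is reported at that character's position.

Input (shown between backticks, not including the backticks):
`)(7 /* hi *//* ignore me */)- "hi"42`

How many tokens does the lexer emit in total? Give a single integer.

Answer: 7

Derivation:
pos=0: emit RPAREN ')'
pos=1: emit LPAREN '('
pos=2: emit NUM '7' (now at pos=3)
pos=4: enter COMMENT mode (saw '/*')
exit COMMENT mode (now at pos=12)
pos=12: enter COMMENT mode (saw '/*')
exit COMMENT mode (now at pos=27)
pos=27: emit RPAREN ')'
pos=28: emit MINUS '-'
pos=30: enter STRING mode
pos=30: emit STR "hi" (now at pos=34)
pos=34: emit NUM '42' (now at pos=36)
DONE. 7 tokens: [RPAREN, LPAREN, NUM, RPAREN, MINUS, STR, NUM]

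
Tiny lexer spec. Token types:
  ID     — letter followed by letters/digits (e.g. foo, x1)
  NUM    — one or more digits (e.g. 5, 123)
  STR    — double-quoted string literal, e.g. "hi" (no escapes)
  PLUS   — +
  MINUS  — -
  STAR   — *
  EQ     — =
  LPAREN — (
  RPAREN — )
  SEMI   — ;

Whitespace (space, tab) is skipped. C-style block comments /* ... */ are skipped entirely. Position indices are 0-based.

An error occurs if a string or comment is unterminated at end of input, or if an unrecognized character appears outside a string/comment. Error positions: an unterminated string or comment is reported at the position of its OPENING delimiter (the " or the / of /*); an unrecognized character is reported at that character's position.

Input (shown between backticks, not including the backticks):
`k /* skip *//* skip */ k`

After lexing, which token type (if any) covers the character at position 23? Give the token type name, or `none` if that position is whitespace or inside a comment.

Answer: ID

Derivation:
pos=0: emit ID 'k' (now at pos=1)
pos=2: enter COMMENT mode (saw '/*')
exit COMMENT mode (now at pos=12)
pos=12: enter COMMENT mode (saw '/*')
exit COMMENT mode (now at pos=22)
pos=23: emit ID 'k' (now at pos=24)
DONE. 2 tokens: [ID, ID]
Position 23: char is 'k' -> ID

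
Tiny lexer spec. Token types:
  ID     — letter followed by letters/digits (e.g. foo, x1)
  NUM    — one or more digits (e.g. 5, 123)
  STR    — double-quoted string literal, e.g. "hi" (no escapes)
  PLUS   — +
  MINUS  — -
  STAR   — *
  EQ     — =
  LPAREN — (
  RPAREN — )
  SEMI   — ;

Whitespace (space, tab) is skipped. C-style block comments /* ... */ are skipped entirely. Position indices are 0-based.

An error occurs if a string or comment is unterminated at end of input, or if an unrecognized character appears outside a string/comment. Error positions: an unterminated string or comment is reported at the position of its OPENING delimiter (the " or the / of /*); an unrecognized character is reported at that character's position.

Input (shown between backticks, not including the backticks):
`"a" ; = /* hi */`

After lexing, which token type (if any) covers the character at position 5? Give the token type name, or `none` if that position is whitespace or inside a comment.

pos=0: enter STRING mode
pos=0: emit STR "a" (now at pos=3)
pos=4: emit SEMI ';'
pos=6: emit EQ '='
pos=8: enter COMMENT mode (saw '/*')
exit COMMENT mode (now at pos=16)
DONE. 3 tokens: [STR, SEMI, EQ]
Position 5: char is ' ' -> none

Answer: none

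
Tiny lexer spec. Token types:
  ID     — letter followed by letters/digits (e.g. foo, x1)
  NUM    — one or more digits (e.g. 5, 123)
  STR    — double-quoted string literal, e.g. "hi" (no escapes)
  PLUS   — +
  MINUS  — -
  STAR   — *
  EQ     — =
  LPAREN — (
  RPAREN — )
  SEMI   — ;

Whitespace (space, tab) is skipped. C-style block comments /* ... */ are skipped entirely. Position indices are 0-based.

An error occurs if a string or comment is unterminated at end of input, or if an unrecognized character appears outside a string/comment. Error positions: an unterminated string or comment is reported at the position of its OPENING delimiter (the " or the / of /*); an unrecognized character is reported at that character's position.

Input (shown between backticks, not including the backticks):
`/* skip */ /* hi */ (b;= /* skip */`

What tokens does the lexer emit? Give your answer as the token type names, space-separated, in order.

pos=0: enter COMMENT mode (saw '/*')
exit COMMENT mode (now at pos=10)
pos=11: enter COMMENT mode (saw '/*')
exit COMMENT mode (now at pos=19)
pos=20: emit LPAREN '('
pos=21: emit ID 'b' (now at pos=22)
pos=22: emit SEMI ';'
pos=23: emit EQ '='
pos=25: enter COMMENT mode (saw '/*')
exit COMMENT mode (now at pos=35)
DONE. 4 tokens: [LPAREN, ID, SEMI, EQ]

Answer: LPAREN ID SEMI EQ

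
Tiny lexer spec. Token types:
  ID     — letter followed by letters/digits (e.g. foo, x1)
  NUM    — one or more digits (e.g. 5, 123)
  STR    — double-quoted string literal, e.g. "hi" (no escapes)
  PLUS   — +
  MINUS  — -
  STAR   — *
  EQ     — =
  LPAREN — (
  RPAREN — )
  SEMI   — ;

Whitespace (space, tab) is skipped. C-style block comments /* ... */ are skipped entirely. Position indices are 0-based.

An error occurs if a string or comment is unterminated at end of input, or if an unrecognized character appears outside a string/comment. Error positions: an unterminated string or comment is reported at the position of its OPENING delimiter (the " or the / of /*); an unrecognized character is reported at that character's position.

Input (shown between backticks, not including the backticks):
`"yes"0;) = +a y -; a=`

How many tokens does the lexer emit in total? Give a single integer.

Answer: 12

Derivation:
pos=0: enter STRING mode
pos=0: emit STR "yes" (now at pos=5)
pos=5: emit NUM '0' (now at pos=6)
pos=6: emit SEMI ';'
pos=7: emit RPAREN ')'
pos=9: emit EQ '='
pos=11: emit PLUS '+'
pos=12: emit ID 'a' (now at pos=13)
pos=14: emit ID 'y' (now at pos=15)
pos=16: emit MINUS '-'
pos=17: emit SEMI ';'
pos=19: emit ID 'a' (now at pos=20)
pos=20: emit EQ '='
DONE. 12 tokens: [STR, NUM, SEMI, RPAREN, EQ, PLUS, ID, ID, MINUS, SEMI, ID, EQ]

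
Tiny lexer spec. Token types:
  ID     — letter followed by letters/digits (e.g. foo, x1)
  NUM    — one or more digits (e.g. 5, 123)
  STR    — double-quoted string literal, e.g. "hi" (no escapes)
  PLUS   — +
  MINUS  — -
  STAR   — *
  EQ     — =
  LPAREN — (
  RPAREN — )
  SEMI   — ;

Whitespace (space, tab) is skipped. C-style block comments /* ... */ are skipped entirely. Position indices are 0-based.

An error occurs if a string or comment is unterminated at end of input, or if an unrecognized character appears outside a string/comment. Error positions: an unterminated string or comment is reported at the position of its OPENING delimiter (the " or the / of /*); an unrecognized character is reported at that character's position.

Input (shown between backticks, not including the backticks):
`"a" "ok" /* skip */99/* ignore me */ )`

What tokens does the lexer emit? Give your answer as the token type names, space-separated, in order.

pos=0: enter STRING mode
pos=0: emit STR "a" (now at pos=3)
pos=4: enter STRING mode
pos=4: emit STR "ok" (now at pos=8)
pos=9: enter COMMENT mode (saw '/*')
exit COMMENT mode (now at pos=19)
pos=19: emit NUM '99' (now at pos=21)
pos=21: enter COMMENT mode (saw '/*')
exit COMMENT mode (now at pos=36)
pos=37: emit RPAREN ')'
DONE. 4 tokens: [STR, STR, NUM, RPAREN]

Answer: STR STR NUM RPAREN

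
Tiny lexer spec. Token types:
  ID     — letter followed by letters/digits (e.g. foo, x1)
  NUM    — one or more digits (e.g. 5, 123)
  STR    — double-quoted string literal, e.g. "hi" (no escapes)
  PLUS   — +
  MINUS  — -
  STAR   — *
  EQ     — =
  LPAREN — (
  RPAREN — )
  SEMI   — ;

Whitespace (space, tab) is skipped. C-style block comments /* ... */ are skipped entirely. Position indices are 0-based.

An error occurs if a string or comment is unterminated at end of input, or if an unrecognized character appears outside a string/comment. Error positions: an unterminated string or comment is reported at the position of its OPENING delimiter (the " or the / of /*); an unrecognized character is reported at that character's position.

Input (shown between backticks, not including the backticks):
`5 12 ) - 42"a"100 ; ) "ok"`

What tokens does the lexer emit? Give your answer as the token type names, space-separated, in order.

pos=0: emit NUM '5' (now at pos=1)
pos=2: emit NUM '12' (now at pos=4)
pos=5: emit RPAREN ')'
pos=7: emit MINUS '-'
pos=9: emit NUM '42' (now at pos=11)
pos=11: enter STRING mode
pos=11: emit STR "a" (now at pos=14)
pos=14: emit NUM '100' (now at pos=17)
pos=18: emit SEMI ';'
pos=20: emit RPAREN ')'
pos=22: enter STRING mode
pos=22: emit STR "ok" (now at pos=26)
DONE. 10 tokens: [NUM, NUM, RPAREN, MINUS, NUM, STR, NUM, SEMI, RPAREN, STR]

Answer: NUM NUM RPAREN MINUS NUM STR NUM SEMI RPAREN STR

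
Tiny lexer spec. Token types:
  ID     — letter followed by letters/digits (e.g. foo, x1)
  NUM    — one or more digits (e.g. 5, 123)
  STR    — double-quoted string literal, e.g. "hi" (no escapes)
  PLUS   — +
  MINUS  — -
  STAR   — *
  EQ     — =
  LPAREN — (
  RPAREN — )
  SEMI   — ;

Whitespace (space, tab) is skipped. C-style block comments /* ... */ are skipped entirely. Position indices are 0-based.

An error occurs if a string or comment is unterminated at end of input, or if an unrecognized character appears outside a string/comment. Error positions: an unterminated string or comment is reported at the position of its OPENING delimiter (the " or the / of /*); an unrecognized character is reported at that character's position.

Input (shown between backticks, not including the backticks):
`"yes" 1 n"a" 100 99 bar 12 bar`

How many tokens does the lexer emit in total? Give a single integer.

pos=0: enter STRING mode
pos=0: emit STR "yes" (now at pos=5)
pos=6: emit NUM '1' (now at pos=7)
pos=8: emit ID 'n' (now at pos=9)
pos=9: enter STRING mode
pos=9: emit STR "a" (now at pos=12)
pos=13: emit NUM '100' (now at pos=16)
pos=17: emit NUM '99' (now at pos=19)
pos=20: emit ID 'bar' (now at pos=23)
pos=24: emit NUM '12' (now at pos=26)
pos=27: emit ID 'bar' (now at pos=30)
DONE. 9 tokens: [STR, NUM, ID, STR, NUM, NUM, ID, NUM, ID]

Answer: 9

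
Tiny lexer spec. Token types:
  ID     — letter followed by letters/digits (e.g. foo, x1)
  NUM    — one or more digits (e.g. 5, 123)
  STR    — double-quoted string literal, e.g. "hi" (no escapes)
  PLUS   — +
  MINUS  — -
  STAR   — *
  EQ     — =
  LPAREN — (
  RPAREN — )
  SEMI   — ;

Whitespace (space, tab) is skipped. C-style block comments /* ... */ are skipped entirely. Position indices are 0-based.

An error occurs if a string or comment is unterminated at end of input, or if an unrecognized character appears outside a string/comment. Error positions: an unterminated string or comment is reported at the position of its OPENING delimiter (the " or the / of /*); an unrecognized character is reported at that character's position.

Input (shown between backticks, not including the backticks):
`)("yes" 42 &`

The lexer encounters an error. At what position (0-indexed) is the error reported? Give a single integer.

Answer: 11

Derivation:
pos=0: emit RPAREN ')'
pos=1: emit LPAREN '('
pos=2: enter STRING mode
pos=2: emit STR "yes" (now at pos=7)
pos=8: emit NUM '42' (now at pos=10)
pos=11: ERROR — unrecognized char '&'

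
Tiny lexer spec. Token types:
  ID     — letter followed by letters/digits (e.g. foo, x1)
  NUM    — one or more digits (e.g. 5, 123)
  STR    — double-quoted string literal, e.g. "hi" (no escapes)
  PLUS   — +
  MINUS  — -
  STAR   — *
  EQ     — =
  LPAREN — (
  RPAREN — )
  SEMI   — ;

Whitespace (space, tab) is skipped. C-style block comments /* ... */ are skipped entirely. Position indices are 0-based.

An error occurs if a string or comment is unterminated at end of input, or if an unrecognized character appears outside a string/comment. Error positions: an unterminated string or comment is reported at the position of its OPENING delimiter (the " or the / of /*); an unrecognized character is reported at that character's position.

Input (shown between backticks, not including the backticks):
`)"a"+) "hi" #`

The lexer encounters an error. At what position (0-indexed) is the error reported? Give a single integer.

pos=0: emit RPAREN ')'
pos=1: enter STRING mode
pos=1: emit STR "a" (now at pos=4)
pos=4: emit PLUS '+'
pos=5: emit RPAREN ')'
pos=7: enter STRING mode
pos=7: emit STR "hi" (now at pos=11)
pos=12: ERROR — unrecognized char '#'

Answer: 12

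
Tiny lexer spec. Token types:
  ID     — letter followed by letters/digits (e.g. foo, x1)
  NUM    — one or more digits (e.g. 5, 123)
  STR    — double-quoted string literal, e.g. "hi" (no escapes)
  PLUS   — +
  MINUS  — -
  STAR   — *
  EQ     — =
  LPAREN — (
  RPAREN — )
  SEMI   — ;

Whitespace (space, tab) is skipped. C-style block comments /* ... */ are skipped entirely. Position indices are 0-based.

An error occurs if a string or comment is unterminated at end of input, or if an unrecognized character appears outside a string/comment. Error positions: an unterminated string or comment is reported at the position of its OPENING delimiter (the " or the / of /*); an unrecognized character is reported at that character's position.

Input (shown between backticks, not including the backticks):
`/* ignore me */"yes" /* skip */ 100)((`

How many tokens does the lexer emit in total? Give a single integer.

pos=0: enter COMMENT mode (saw '/*')
exit COMMENT mode (now at pos=15)
pos=15: enter STRING mode
pos=15: emit STR "yes" (now at pos=20)
pos=21: enter COMMENT mode (saw '/*')
exit COMMENT mode (now at pos=31)
pos=32: emit NUM '100' (now at pos=35)
pos=35: emit RPAREN ')'
pos=36: emit LPAREN '('
pos=37: emit LPAREN '('
DONE. 5 tokens: [STR, NUM, RPAREN, LPAREN, LPAREN]

Answer: 5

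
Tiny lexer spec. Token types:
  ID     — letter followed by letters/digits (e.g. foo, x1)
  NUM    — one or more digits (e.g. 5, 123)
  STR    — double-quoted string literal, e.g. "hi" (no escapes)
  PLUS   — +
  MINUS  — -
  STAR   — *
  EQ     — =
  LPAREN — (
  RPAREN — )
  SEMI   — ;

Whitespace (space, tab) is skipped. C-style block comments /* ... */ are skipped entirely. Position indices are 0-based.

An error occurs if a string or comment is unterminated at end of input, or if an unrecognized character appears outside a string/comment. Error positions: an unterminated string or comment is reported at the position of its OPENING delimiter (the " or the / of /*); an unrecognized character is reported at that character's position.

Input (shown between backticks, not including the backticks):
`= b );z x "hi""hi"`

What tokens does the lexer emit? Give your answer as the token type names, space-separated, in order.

pos=0: emit EQ '='
pos=2: emit ID 'b' (now at pos=3)
pos=4: emit RPAREN ')'
pos=5: emit SEMI ';'
pos=6: emit ID 'z' (now at pos=7)
pos=8: emit ID 'x' (now at pos=9)
pos=10: enter STRING mode
pos=10: emit STR "hi" (now at pos=14)
pos=14: enter STRING mode
pos=14: emit STR "hi" (now at pos=18)
DONE. 8 tokens: [EQ, ID, RPAREN, SEMI, ID, ID, STR, STR]

Answer: EQ ID RPAREN SEMI ID ID STR STR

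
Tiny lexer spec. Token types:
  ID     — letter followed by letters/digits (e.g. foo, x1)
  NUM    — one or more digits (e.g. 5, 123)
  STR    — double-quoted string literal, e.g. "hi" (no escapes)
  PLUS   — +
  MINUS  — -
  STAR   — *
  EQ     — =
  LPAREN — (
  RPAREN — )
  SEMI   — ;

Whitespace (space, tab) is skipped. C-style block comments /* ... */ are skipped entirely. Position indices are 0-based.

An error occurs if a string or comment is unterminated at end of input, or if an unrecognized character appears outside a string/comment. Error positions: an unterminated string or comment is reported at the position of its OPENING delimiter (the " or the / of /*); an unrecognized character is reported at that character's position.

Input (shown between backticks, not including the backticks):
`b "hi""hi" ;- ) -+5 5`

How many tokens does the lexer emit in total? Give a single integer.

pos=0: emit ID 'b' (now at pos=1)
pos=2: enter STRING mode
pos=2: emit STR "hi" (now at pos=6)
pos=6: enter STRING mode
pos=6: emit STR "hi" (now at pos=10)
pos=11: emit SEMI ';'
pos=12: emit MINUS '-'
pos=14: emit RPAREN ')'
pos=16: emit MINUS '-'
pos=17: emit PLUS '+'
pos=18: emit NUM '5' (now at pos=19)
pos=20: emit NUM '5' (now at pos=21)
DONE. 10 tokens: [ID, STR, STR, SEMI, MINUS, RPAREN, MINUS, PLUS, NUM, NUM]

Answer: 10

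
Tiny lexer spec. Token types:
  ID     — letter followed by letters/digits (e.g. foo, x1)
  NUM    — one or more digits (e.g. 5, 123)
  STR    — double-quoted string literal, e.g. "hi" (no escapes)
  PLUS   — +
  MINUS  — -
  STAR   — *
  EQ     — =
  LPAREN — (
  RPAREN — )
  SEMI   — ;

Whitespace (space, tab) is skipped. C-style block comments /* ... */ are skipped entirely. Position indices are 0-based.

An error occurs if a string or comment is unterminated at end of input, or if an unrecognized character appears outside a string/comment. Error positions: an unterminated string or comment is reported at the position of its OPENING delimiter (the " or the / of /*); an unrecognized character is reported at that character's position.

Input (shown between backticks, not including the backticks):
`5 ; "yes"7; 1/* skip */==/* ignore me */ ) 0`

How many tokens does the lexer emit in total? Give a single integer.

pos=0: emit NUM '5' (now at pos=1)
pos=2: emit SEMI ';'
pos=4: enter STRING mode
pos=4: emit STR "yes" (now at pos=9)
pos=9: emit NUM '7' (now at pos=10)
pos=10: emit SEMI ';'
pos=12: emit NUM '1' (now at pos=13)
pos=13: enter COMMENT mode (saw '/*')
exit COMMENT mode (now at pos=23)
pos=23: emit EQ '='
pos=24: emit EQ '='
pos=25: enter COMMENT mode (saw '/*')
exit COMMENT mode (now at pos=40)
pos=41: emit RPAREN ')'
pos=43: emit NUM '0' (now at pos=44)
DONE. 10 tokens: [NUM, SEMI, STR, NUM, SEMI, NUM, EQ, EQ, RPAREN, NUM]

Answer: 10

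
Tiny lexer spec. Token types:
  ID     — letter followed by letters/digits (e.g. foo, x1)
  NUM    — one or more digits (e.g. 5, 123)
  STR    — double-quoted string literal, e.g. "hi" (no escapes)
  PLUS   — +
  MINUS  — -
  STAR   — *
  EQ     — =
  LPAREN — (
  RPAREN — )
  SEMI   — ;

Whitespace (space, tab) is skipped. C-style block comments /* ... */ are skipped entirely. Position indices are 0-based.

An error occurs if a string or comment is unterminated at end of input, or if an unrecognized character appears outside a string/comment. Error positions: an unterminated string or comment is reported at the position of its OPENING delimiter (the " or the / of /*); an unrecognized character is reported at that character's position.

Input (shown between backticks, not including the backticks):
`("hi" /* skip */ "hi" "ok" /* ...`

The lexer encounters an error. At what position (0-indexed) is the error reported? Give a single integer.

Answer: 27

Derivation:
pos=0: emit LPAREN '('
pos=1: enter STRING mode
pos=1: emit STR "hi" (now at pos=5)
pos=6: enter COMMENT mode (saw '/*')
exit COMMENT mode (now at pos=16)
pos=17: enter STRING mode
pos=17: emit STR "hi" (now at pos=21)
pos=22: enter STRING mode
pos=22: emit STR "ok" (now at pos=26)
pos=27: enter COMMENT mode (saw '/*')
pos=27: ERROR — unterminated comment (reached EOF)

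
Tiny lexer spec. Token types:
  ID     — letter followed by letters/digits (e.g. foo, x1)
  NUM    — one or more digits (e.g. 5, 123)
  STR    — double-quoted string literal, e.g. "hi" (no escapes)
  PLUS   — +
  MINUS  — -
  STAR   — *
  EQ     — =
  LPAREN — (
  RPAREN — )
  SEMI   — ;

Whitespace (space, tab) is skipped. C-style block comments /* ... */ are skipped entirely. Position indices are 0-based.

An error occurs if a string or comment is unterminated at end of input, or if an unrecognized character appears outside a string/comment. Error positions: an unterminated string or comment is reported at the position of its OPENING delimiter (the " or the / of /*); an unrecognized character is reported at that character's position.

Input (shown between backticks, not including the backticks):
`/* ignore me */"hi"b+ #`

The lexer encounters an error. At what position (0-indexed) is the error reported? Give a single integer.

Answer: 22

Derivation:
pos=0: enter COMMENT mode (saw '/*')
exit COMMENT mode (now at pos=15)
pos=15: enter STRING mode
pos=15: emit STR "hi" (now at pos=19)
pos=19: emit ID 'b' (now at pos=20)
pos=20: emit PLUS '+'
pos=22: ERROR — unrecognized char '#'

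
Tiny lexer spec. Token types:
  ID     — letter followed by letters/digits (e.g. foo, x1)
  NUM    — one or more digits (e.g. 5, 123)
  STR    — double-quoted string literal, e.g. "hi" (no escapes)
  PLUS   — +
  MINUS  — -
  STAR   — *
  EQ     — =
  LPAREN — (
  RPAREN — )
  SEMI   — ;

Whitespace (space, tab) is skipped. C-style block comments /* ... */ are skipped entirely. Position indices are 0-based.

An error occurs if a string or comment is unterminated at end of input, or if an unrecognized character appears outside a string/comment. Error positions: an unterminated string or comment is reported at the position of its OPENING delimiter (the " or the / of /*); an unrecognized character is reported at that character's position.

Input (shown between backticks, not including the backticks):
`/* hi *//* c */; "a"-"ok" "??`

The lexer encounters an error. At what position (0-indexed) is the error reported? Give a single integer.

pos=0: enter COMMENT mode (saw '/*')
exit COMMENT mode (now at pos=8)
pos=8: enter COMMENT mode (saw '/*')
exit COMMENT mode (now at pos=15)
pos=15: emit SEMI ';'
pos=17: enter STRING mode
pos=17: emit STR "a" (now at pos=20)
pos=20: emit MINUS '-'
pos=21: enter STRING mode
pos=21: emit STR "ok" (now at pos=25)
pos=26: enter STRING mode
pos=26: ERROR — unterminated string

Answer: 26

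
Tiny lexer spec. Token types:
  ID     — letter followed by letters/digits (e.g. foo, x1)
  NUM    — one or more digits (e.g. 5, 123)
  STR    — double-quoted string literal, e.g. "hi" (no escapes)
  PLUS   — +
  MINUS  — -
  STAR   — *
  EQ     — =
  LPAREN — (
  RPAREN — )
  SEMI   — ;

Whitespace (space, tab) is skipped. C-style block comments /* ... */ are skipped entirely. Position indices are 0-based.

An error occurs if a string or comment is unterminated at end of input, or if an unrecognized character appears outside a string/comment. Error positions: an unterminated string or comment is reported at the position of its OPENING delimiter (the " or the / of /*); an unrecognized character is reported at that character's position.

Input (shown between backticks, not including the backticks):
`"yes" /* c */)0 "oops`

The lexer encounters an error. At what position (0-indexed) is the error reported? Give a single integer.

Answer: 16

Derivation:
pos=0: enter STRING mode
pos=0: emit STR "yes" (now at pos=5)
pos=6: enter COMMENT mode (saw '/*')
exit COMMENT mode (now at pos=13)
pos=13: emit RPAREN ')'
pos=14: emit NUM '0' (now at pos=15)
pos=16: enter STRING mode
pos=16: ERROR — unterminated string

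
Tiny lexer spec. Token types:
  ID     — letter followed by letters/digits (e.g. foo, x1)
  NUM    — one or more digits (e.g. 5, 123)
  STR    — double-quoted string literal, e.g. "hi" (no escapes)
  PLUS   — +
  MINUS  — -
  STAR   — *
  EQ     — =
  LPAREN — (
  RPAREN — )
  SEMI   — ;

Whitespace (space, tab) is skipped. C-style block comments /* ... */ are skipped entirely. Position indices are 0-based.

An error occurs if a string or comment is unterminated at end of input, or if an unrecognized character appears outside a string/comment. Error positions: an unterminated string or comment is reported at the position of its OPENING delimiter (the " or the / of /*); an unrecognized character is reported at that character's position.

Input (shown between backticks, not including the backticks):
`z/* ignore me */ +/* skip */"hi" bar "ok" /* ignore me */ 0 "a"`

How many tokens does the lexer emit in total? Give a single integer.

Answer: 7

Derivation:
pos=0: emit ID 'z' (now at pos=1)
pos=1: enter COMMENT mode (saw '/*')
exit COMMENT mode (now at pos=16)
pos=17: emit PLUS '+'
pos=18: enter COMMENT mode (saw '/*')
exit COMMENT mode (now at pos=28)
pos=28: enter STRING mode
pos=28: emit STR "hi" (now at pos=32)
pos=33: emit ID 'bar' (now at pos=36)
pos=37: enter STRING mode
pos=37: emit STR "ok" (now at pos=41)
pos=42: enter COMMENT mode (saw '/*')
exit COMMENT mode (now at pos=57)
pos=58: emit NUM '0' (now at pos=59)
pos=60: enter STRING mode
pos=60: emit STR "a" (now at pos=63)
DONE. 7 tokens: [ID, PLUS, STR, ID, STR, NUM, STR]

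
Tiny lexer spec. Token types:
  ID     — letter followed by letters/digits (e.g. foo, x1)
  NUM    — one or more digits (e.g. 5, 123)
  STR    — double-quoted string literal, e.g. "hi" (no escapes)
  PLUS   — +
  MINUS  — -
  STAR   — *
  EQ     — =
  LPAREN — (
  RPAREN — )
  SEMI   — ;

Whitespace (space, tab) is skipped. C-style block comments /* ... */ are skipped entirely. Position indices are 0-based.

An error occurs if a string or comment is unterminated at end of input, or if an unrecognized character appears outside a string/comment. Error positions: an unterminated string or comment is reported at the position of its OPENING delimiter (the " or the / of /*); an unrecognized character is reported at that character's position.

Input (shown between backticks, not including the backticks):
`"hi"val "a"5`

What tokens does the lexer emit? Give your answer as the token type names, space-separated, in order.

pos=0: enter STRING mode
pos=0: emit STR "hi" (now at pos=4)
pos=4: emit ID 'val' (now at pos=7)
pos=8: enter STRING mode
pos=8: emit STR "a" (now at pos=11)
pos=11: emit NUM '5' (now at pos=12)
DONE. 4 tokens: [STR, ID, STR, NUM]

Answer: STR ID STR NUM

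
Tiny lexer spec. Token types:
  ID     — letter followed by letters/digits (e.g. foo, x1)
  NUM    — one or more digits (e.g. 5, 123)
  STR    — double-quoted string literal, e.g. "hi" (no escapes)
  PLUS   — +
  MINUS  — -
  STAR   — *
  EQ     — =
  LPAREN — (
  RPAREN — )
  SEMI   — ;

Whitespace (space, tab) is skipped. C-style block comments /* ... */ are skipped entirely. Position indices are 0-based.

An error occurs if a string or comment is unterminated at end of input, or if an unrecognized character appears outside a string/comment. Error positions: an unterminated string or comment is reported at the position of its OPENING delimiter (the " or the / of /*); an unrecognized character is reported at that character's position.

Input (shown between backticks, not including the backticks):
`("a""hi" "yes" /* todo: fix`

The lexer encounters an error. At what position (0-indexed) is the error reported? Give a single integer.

pos=0: emit LPAREN '('
pos=1: enter STRING mode
pos=1: emit STR "a" (now at pos=4)
pos=4: enter STRING mode
pos=4: emit STR "hi" (now at pos=8)
pos=9: enter STRING mode
pos=9: emit STR "yes" (now at pos=14)
pos=15: enter COMMENT mode (saw '/*')
pos=15: ERROR — unterminated comment (reached EOF)

Answer: 15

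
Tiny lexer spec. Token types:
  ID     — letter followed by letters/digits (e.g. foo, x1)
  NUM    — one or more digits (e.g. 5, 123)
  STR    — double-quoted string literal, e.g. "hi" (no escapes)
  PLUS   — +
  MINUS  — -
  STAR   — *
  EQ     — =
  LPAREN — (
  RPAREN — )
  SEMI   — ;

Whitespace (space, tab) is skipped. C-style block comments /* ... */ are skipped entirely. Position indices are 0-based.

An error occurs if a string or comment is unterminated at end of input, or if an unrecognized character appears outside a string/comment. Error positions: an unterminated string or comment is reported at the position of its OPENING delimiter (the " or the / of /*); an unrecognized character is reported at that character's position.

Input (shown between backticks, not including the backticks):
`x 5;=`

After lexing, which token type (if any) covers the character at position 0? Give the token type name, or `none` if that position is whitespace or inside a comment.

pos=0: emit ID 'x' (now at pos=1)
pos=2: emit NUM '5' (now at pos=3)
pos=3: emit SEMI ';'
pos=4: emit EQ '='
DONE. 4 tokens: [ID, NUM, SEMI, EQ]
Position 0: char is 'x' -> ID

Answer: ID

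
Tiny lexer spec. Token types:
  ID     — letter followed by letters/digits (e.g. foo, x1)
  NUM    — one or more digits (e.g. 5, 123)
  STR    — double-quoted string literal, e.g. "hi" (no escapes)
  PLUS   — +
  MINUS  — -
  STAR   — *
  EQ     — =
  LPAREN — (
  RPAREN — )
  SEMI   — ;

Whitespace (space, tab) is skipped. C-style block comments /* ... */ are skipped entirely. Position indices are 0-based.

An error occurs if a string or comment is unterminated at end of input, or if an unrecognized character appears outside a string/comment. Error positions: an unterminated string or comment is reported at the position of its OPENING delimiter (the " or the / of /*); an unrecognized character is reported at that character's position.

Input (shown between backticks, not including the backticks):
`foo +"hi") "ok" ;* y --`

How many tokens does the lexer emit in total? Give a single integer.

pos=0: emit ID 'foo' (now at pos=3)
pos=4: emit PLUS '+'
pos=5: enter STRING mode
pos=5: emit STR "hi" (now at pos=9)
pos=9: emit RPAREN ')'
pos=11: enter STRING mode
pos=11: emit STR "ok" (now at pos=15)
pos=16: emit SEMI ';'
pos=17: emit STAR '*'
pos=19: emit ID 'y' (now at pos=20)
pos=21: emit MINUS '-'
pos=22: emit MINUS '-'
DONE. 10 tokens: [ID, PLUS, STR, RPAREN, STR, SEMI, STAR, ID, MINUS, MINUS]

Answer: 10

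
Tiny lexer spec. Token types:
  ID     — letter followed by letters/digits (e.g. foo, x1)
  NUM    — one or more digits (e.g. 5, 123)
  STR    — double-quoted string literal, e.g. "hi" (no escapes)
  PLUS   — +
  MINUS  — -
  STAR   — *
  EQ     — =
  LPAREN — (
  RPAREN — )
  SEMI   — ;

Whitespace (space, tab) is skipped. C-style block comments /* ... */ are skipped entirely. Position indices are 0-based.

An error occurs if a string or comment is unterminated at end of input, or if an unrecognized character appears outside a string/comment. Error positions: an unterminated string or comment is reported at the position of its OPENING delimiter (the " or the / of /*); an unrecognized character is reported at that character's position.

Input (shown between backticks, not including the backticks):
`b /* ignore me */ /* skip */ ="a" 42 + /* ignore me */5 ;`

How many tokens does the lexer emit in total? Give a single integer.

pos=0: emit ID 'b' (now at pos=1)
pos=2: enter COMMENT mode (saw '/*')
exit COMMENT mode (now at pos=17)
pos=18: enter COMMENT mode (saw '/*')
exit COMMENT mode (now at pos=28)
pos=29: emit EQ '='
pos=30: enter STRING mode
pos=30: emit STR "a" (now at pos=33)
pos=34: emit NUM '42' (now at pos=36)
pos=37: emit PLUS '+'
pos=39: enter COMMENT mode (saw '/*')
exit COMMENT mode (now at pos=54)
pos=54: emit NUM '5' (now at pos=55)
pos=56: emit SEMI ';'
DONE. 7 tokens: [ID, EQ, STR, NUM, PLUS, NUM, SEMI]

Answer: 7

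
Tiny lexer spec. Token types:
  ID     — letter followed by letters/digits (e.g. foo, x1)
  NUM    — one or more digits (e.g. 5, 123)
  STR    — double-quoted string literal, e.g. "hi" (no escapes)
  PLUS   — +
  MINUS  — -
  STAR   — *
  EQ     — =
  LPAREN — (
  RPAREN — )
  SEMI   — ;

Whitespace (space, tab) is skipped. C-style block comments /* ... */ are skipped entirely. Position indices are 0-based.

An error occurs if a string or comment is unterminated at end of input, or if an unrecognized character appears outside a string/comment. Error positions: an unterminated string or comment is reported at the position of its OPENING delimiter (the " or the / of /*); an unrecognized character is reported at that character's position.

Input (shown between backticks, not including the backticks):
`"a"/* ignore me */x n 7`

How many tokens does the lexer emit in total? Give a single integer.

Answer: 4

Derivation:
pos=0: enter STRING mode
pos=0: emit STR "a" (now at pos=3)
pos=3: enter COMMENT mode (saw '/*')
exit COMMENT mode (now at pos=18)
pos=18: emit ID 'x' (now at pos=19)
pos=20: emit ID 'n' (now at pos=21)
pos=22: emit NUM '7' (now at pos=23)
DONE. 4 tokens: [STR, ID, ID, NUM]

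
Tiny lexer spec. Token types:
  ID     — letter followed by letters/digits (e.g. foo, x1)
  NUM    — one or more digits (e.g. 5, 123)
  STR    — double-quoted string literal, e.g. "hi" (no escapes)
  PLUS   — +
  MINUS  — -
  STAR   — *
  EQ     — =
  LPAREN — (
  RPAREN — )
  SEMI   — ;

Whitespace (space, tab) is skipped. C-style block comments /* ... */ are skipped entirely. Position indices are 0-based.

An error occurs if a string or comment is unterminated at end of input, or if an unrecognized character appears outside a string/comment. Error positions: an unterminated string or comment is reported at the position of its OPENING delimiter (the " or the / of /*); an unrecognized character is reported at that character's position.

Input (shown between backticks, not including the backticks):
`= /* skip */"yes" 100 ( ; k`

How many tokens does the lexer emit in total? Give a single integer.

Answer: 6

Derivation:
pos=0: emit EQ '='
pos=2: enter COMMENT mode (saw '/*')
exit COMMENT mode (now at pos=12)
pos=12: enter STRING mode
pos=12: emit STR "yes" (now at pos=17)
pos=18: emit NUM '100' (now at pos=21)
pos=22: emit LPAREN '('
pos=24: emit SEMI ';'
pos=26: emit ID 'k' (now at pos=27)
DONE. 6 tokens: [EQ, STR, NUM, LPAREN, SEMI, ID]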